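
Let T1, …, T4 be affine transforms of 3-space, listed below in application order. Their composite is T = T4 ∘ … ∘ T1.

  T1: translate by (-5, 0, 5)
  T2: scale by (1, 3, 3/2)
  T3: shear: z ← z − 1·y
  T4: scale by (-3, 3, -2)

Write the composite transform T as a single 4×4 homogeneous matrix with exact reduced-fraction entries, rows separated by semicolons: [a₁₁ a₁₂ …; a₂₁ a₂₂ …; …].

T = [-3 0 0 15; 0 9 0 0; 0 6 -3 -15; 0 0 0 1]

T1 = [1 0 0 -5; 0 1 0 0; 0 0 1 5; 0 0 0 1]
T2·T1 = [1 0 0 -5; 0 3 0 0; 0 0 3/2 15/2; 0 0 0 1]
T3·…·T1 = [1 0 0 -5; 0 3 0 0; 0 -3 3/2 15/2; 0 0 0 1]
T4·…·T1 = [-3 0 0 15; 0 9 0 0; 0 6 -3 -15; 0 0 0 1]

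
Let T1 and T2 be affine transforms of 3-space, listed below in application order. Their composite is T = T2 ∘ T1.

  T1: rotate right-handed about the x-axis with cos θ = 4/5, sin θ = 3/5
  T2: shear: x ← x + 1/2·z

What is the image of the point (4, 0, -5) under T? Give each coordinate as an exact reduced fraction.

T1 rotate right-handed about the x-axis with cos θ = 4/5, sin θ = 3/5: (4, 0, -5) → (4, 3, -4)
T2 shear: x ← x + 1/2·z: (4, 3, -4) → (2, 3, -4)

T(p) = (2, 3, -4)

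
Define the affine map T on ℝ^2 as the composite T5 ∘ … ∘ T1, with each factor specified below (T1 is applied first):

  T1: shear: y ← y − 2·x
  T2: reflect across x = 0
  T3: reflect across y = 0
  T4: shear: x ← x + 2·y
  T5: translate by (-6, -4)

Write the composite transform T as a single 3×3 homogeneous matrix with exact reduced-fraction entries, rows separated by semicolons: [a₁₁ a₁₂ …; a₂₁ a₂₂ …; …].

T1 = [1 0 0; -2 1 0; 0 0 1]
T2·T1 = [-1 0 0; -2 1 0; 0 0 1]
T3·…·T1 = [-1 0 0; 2 -1 0; 0 0 1]
T4·…·T1 = [3 -2 0; 2 -1 0; 0 0 1]
T5·…·T1 = [3 -2 -6; 2 -1 -4; 0 0 1]

T = [3 -2 -6; 2 -1 -4; 0 0 1]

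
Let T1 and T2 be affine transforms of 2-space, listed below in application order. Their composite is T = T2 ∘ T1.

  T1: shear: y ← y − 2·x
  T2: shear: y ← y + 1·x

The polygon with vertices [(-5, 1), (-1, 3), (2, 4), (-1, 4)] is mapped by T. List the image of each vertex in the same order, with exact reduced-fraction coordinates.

image vertices: (-5, 6), (-1, 4), (2, 2), (-1, 5)

T1 shear: y ← y − 2·x: (-5, 1) → (-5, 11); (-1, 3) → (-1, 5); (2, 4) → (2, 0); (-1, 4) → (-1, 6)
T2 shear: y ← y + 1·x: (-5, 11) → (-5, 6); (-1, 5) → (-1, 4); (2, 0) → (2, 2); (-1, 6) → (-1, 5)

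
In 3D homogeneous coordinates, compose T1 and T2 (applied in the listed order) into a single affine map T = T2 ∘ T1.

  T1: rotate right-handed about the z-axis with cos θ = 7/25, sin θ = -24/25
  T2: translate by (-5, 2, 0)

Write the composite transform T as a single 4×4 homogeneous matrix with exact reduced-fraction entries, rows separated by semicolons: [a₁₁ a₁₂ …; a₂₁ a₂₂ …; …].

T1 = [7/25 24/25 0 0; -24/25 7/25 0 0; 0 0 1 0; 0 0 0 1]
T2·T1 = [7/25 24/25 0 -5; -24/25 7/25 0 2; 0 0 1 0; 0 0 0 1]

T = [7/25 24/25 0 -5; -24/25 7/25 0 2; 0 0 1 0; 0 0 0 1]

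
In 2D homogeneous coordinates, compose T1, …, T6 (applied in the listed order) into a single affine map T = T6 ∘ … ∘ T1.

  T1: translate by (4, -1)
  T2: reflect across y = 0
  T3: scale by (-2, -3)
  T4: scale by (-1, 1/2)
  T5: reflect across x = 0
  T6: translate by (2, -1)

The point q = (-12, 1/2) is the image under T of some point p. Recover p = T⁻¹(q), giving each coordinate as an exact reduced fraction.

p = (3, 2)

T1 = [1 0 4; 0 1 -1; 0 0 1]
T2·T1 = [1 0 4; 0 -1 1; 0 0 1]
T3·…·T1 = [-2 0 -8; 0 3 -3; 0 0 1]
T4·…·T1 = [2 0 8; 0 3/2 -3/2; 0 0 1]
T5·…·T1 = [-2 0 -8; 0 3/2 -3/2; 0 0 1]
T6·…·T1 = [-2 0 -6; 0 3/2 -5/2; 0 0 1]
det M = -3; M⁻¹ = [-1/2 0 -3; 0 2/3 5/3; 0 0 1]
M⁻¹ · (-12, 1/2)ᵀ = (3, 2)ᵀ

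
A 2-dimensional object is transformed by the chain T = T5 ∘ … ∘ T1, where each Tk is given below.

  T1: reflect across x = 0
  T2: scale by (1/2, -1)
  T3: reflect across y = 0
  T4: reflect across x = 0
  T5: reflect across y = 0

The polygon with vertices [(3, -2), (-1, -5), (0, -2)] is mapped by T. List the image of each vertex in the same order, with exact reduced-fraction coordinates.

image vertices: (3/2, 2), (-1/2, 5), (0, 2)

T1 reflect across x = 0: (3, -2) → (-3, -2); (-1, -5) → (1, -5); (0, -2) → (0, -2)
T2 scale by (1/2, -1): (-3, -2) → (-3/2, 2); (1, -5) → (1/2, 5); (0, -2) → (0, 2)
T3 reflect across y = 0: (-3/2, 2) → (-3/2, -2); (1/2, 5) → (1/2, -5); (0, 2) → (0, -2)
T4 reflect across x = 0: (-3/2, -2) → (3/2, -2); (1/2, -5) → (-1/2, -5); (0, -2) → (0, -2)
T5 reflect across y = 0: (3/2, -2) → (3/2, 2); (-1/2, -5) → (-1/2, 5); (0, -2) → (0, 2)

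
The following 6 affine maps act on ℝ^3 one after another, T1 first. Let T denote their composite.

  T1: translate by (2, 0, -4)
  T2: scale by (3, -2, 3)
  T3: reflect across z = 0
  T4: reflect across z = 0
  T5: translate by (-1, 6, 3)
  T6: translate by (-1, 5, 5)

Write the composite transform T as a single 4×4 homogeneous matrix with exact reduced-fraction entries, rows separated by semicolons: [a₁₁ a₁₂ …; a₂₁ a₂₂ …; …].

T1 = [1 0 0 2; 0 1 0 0; 0 0 1 -4; 0 0 0 1]
T2·T1 = [3 0 0 6; 0 -2 0 0; 0 0 3 -12; 0 0 0 1]
T3·…·T1 = [3 0 0 6; 0 -2 0 0; 0 0 -3 12; 0 0 0 1]
T4·…·T1 = [3 0 0 6; 0 -2 0 0; 0 0 3 -12; 0 0 0 1]
T5·…·T1 = [3 0 0 5; 0 -2 0 6; 0 0 3 -9; 0 0 0 1]
T6·…·T1 = [3 0 0 4; 0 -2 0 11; 0 0 3 -4; 0 0 0 1]

T = [3 0 0 4; 0 -2 0 11; 0 0 3 -4; 0 0 0 1]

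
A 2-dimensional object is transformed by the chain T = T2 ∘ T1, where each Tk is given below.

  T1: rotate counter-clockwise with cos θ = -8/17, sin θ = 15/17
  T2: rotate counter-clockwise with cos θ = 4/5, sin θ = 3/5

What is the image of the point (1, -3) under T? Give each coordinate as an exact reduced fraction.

T1 rotate counter-clockwise with cos θ = -8/17, sin θ = 15/17: (1, -3) → (37/17, 39/17)
T2 rotate counter-clockwise with cos θ = 4/5, sin θ = 3/5: (37/17, 39/17) → (31/85, 267/85)

T(p) = (31/85, 267/85)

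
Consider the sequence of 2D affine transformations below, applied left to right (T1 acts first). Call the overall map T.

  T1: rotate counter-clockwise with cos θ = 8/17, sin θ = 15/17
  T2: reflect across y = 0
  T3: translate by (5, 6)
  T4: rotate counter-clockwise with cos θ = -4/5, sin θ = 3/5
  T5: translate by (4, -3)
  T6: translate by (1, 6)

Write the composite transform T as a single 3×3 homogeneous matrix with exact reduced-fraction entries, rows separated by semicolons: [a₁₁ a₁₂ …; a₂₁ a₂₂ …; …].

T1 = [8/17 -15/17 0; 15/17 8/17 0; 0 0 1]
T2·T1 = [8/17 -15/17 0; -15/17 -8/17 0; 0 0 1]
T3·…·T1 = [8/17 -15/17 5; -15/17 -8/17 6; 0 0 1]
T4·…·T1 = [13/85 84/85 -38/5; 84/85 -13/85 -9/5; 0 0 1]
T5·…·T1 = [13/85 84/85 -18/5; 84/85 -13/85 -24/5; 0 0 1]
T6·…·T1 = [13/85 84/85 -13/5; 84/85 -13/85 6/5; 0 0 1]

T = [13/85 84/85 -13/5; 84/85 -13/85 6/5; 0 0 1]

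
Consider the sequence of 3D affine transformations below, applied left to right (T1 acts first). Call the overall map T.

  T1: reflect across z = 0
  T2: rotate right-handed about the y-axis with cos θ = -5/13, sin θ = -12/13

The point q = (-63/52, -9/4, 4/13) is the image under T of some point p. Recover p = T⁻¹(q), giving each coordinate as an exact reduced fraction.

p = (3/4, -9/4, -1)

T1 = [1 0 0 0; 0 1 0 0; 0 0 -1 0; 0 0 0 1]
T2·T1 = [-5/13 0 12/13 0; 0 1 0 0; 12/13 0 5/13 0; 0 0 0 1]
det M = -1; M⁻¹ = [-5/13 0 12/13 0; 0 1 0 0; 12/13 0 5/13 0; 0 0 0 1]
M⁻¹ · (-63/52, -9/4, 4/13)ᵀ = (3/4, -9/4, -1)ᵀ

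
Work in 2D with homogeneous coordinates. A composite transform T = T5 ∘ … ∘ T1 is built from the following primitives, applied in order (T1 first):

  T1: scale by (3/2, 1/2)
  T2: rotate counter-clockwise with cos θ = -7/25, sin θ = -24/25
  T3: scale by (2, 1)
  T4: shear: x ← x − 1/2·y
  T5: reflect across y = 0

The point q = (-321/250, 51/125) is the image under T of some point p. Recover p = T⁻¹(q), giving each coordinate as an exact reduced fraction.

T1 = [3/2 0 0; 0 1/2 0; 0 0 1]
T2·T1 = [-21/50 12/25 0; -36/25 -7/50 0; 0 0 1]
T3·…·T1 = [-21/25 24/25 0; -36/25 -7/50 0; 0 0 1]
T4·…·T1 = [-3/25 103/100 0; -36/25 -7/50 0; 0 0 1]
T5·…·T1 = [-3/25 103/100 0; 36/25 7/50 0; 0 0 1]
det M = -3/2; M⁻¹ = [-7/75 103/150 0; 24/25 2/25 0; 0 0 1]
M⁻¹ · (-321/250, 51/125)ᵀ = (2/5, -6/5)ᵀ

p = (2/5, -6/5)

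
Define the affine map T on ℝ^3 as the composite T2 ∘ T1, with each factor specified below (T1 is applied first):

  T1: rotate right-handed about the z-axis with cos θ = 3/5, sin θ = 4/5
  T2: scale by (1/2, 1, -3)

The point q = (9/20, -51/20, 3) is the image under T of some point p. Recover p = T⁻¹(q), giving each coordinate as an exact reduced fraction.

T1 = [3/5 -4/5 0 0; 4/5 3/5 0 0; 0 0 1 0; 0 0 0 1]
T2·T1 = [3/10 -2/5 0 0; 4/5 3/5 0 0; 0 0 -3 0; 0 0 0 1]
det M = -3/2; M⁻¹ = [6/5 4/5 0 0; -8/5 3/5 0 0; 0 0 -1/3 0; 0 0 0 1]
M⁻¹ · (9/20, -51/20, 3)ᵀ = (-3/2, -9/4, -1)ᵀ

p = (-3/2, -9/4, -1)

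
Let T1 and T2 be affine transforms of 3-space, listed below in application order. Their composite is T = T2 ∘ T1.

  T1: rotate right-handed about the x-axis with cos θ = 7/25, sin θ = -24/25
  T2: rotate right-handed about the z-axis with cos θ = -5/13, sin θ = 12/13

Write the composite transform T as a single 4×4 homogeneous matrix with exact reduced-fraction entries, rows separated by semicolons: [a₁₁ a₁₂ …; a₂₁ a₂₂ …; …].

T = [-5/13 -84/325 -288/325 0; 12/13 -7/65 -24/65 0; 0 -24/25 7/25 0; 0 0 0 1]

T1 = [1 0 0 0; 0 7/25 24/25 0; 0 -24/25 7/25 0; 0 0 0 1]
T2·T1 = [-5/13 -84/325 -288/325 0; 12/13 -7/65 -24/65 0; 0 -24/25 7/25 0; 0 0 0 1]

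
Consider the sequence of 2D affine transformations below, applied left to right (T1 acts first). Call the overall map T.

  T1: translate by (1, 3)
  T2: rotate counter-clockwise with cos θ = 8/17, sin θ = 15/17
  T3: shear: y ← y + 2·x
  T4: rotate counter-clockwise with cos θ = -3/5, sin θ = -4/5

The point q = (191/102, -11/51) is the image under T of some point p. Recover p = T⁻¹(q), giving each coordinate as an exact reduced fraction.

p = (5/3, -1/2)

T1 = [1 0 1; 0 1 3; 0 0 1]
T2·T1 = [8/17 -15/17 -37/17; 15/17 8/17 39/17; 0 0 1]
T3·…·T1 = [8/17 -15/17 -37/17; 31/17 -22/17 -35/17; 0 0 1]
T4·…·T1 = [20/17 -43/85 -29/85; -25/17 126/85 253/85; 0 0 1]
det M = 1; M⁻¹ = [126/85 43/85 -1; 25/17 20/17 -3; 0 0 1]
M⁻¹ · (191/102, -11/51)ᵀ = (5/3, -1/2)ᵀ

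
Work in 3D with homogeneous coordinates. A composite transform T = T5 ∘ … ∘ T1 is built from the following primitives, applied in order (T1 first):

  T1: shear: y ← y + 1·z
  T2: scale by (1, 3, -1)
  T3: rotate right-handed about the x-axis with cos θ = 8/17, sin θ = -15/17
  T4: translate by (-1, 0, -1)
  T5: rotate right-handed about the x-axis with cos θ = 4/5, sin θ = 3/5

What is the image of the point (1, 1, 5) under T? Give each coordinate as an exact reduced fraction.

T1 shear: y ← y + 1·z: (1, 1, 5) → (1, 6, 5)
T2 scale by (1, 3, -1): (1, 6, 5) → (1, 18, -5)
T3 rotate right-handed about the x-axis with cos θ = 8/17, sin θ = -15/17: (1, 18, -5) → (1, 69/17, -310/17)
T4 translate by (-1, 0, -1): (1, 69/17, -310/17) → (0, 69/17, -327/17)
T5 rotate right-handed about the x-axis with cos θ = 4/5, sin θ = 3/5: (0, 69/17, -327/17) → (0, 1257/85, -1101/85)

T(p) = (0, 1257/85, -1101/85)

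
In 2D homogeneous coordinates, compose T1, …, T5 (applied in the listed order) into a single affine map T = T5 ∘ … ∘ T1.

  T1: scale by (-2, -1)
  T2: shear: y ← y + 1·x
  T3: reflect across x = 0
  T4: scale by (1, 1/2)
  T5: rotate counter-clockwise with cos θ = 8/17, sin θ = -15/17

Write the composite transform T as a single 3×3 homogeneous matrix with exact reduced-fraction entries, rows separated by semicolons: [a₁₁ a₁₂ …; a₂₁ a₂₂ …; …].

T1 = [-2 0 0; 0 -1 0; 0 0 1]
T2·T1 = [-2 0 0; -2 -1 0; 0 0 1]
T3·…·T1 = [2 0 0; -2 -1 0; 0 0 1]
T4·…·T1 = [2 0 0; -1 -1/2 0; 0 0 1]
T5·…·T1 = [1/17 -15/34 0; -38/17 -4/17 0; 0 0 1]

T = [1/17 -15/34 0; -38/17 -4/17 0; 0 0 1]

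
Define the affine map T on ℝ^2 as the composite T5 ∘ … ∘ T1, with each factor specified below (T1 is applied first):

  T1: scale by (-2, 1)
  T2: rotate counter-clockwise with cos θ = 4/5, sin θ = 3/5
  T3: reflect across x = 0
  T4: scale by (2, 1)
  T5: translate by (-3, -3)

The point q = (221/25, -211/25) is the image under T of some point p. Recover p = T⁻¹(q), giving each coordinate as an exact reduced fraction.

p = (4, -4/5)

T1 = [-2 0 0; 0 1 0; 0 0 1]
T2·T1 = [-8/5 -3/5 0; -6/5 4/5 0; 0 0 1]
T3·…·T1 = [8/5 3/5 0; -6/5 4/5 0; 0 0 1]
T4·…·T1 = [16/5 6/5 0; -6/5 4/5 0; 0 0 1]
T5·…·T1 = [16/5 6/5 -3; -6/5 4/5 -3; 0 0 1]
det M = 4; M⁻¹ = [1/5 -3/10 -3/10; 3/10 4/5 33/10; 0 0 1]
M⁻¹ · (221/25, -211/25)ᵀ = (4, -4/5)ᵀ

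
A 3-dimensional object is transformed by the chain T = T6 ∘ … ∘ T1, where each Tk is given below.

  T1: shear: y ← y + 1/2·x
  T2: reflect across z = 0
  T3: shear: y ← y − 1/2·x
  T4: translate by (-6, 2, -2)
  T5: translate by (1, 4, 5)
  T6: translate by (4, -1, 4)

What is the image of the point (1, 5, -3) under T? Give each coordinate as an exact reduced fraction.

T1 shear: y ← y + 1/2·x: (1, 5, -3) → (1, 11/2, -3)
T2 reflect across z = 0: (1, 11/2, -3) → (1, 11/2, 3)
T3 shear: y ← y − 1/2·x: (1, 11/2, 3) → (1, 5, 3)
T4 translate by (-6, 2, -2): (1, 5, 3) → (-5, 7, 1)
T5 translate by (1, 4, 5): (-5, 7, 1) → (-4, 11, 6)
T6 translate by (4, -1, 4): (-4, 11, 6) → (0, 10, 10)

T(p) = (0, 10, 10)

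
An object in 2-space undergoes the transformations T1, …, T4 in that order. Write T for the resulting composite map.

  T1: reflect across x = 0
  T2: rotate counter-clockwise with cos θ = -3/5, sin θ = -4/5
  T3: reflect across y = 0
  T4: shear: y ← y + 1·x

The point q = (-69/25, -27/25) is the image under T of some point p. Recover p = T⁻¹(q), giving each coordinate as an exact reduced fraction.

p = (-3, -6/5)

T1 = [-1 0 0; 0 1 0; 0 0 1]
T2·T1 = [3/5 4/5 0; 4/5 -3/5 0; 0 0 1]
T3·…·T1 = [3/5 4/5 0; -4/5 3/5 0; 0 0 1]
T4·…·T1 = [3/5 4/5 0; -1/5 7/5 0; 0 0 1]
det M = 1; M⁻¹ = [7/5 -4/5 0; 1/5 3/5 0; 0 0 1]
M⁻¹ · (-69/25, -27/25)ᵀ = (-3, -6/5)ᵀ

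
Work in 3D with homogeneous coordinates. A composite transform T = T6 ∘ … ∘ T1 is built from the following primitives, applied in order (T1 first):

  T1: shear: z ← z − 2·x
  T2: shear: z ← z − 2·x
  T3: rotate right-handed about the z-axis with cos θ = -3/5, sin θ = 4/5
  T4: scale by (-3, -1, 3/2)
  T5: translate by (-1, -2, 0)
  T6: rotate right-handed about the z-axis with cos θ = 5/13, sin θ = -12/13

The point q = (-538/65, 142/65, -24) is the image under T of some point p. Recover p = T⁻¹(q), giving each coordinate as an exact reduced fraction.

p = (3, -4, -4)

T1 = [1 0 0 0; 0 1 0 0; -2 0 1 0; 0 0 0 1]
T2·T1 = [1 0 0 0; 0 1 0 0; -4 0 1 0; 0 0 0 1]
T3·…·T1 = [-3/5 -4/5 0 0; 4/5 -3/5 0 0; -4 0 1 0; 0 0 0 1]
T4·…·T1 = [9/5 12/5 0 0; -4/5 3/5 0 0; -6 0 3/2 0; 0 0 0 1]
T5·…·T1 = [9/5 12/5 0 -1; -4/5 3/5 0 -2; -6 0 3/2 0; 0 0 0 1]
T6·…·T1 = [-3/65 96/65 0 -29/13; -128/65 -129/65 0 2/13; -6 0 3/2 0; 0 0 0 1]
det M = 9/2; M⁻¹ = [-43/65 -32/65 0 -7/5; 128/195 -1/65 0 22/15; -172/65 -128/65 2/3 -28/5; 0 0 0 1]
M⁻¹ · (-538/65, 142/65, -24)ᵀ = (3, -4, -4)ᵀ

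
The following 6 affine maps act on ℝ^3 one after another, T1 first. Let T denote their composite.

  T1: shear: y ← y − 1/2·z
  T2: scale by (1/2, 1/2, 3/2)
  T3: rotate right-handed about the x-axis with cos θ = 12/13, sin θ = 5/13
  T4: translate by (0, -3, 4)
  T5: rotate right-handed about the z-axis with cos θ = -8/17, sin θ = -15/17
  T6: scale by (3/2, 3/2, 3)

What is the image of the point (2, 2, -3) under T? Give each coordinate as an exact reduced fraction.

T1 shear: y ← y − 1/2·z: (2, 2, -3) → (2, 7/2, -3)
T2 scale by (1/2, 1/2, 3/2): (2, 7/2, -3) → (1, 7/4, -9/2)
T3 rotate right-handed about the x-axis with cos θ = 12/13, sin θ = 5/13: (1, 7/4, -9/2) → (1, 87/26, -181/52)
T4 translate by (0, -3, 4): (1, 87/26, -181/52) → (1, 9/26, 27/52)
T5 rotate right-handed about the z-axis with cos θ = -8/17, sin θ = -15/17: (1, 9/26, 27/52) → (-73/442, -231/221, 27/52)
T6 scale by (3/2, 3/2, 3): (-73/442, -231/221, 27/52) → (-219/884, -693/442, 81/52)

T(p) = (-219/884, -693/442, 81/52)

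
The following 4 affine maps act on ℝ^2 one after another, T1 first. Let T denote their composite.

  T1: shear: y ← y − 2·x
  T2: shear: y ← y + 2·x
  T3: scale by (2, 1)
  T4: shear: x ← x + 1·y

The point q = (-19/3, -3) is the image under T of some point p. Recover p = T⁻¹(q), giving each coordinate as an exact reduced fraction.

T1 = [1 0 0; -2 1 0; 0 0 1]
T2·T1 = [1 0 0; 0 1 0; 0 0 1]
T3·…·T1 = [2 0 0; 0 1 0; 0 0 1]
T4·…·T1 = [2 1 0; 0 1 0; 0 0 1]
det M = 2; M⁻¹ = [1/2 -1/2 0; 0 1 0; 0 0 1]
M⁻¹ · (-19/3, -3)ᵀ = (-5/3, -3)ᵀ

p = (-5/3, -3)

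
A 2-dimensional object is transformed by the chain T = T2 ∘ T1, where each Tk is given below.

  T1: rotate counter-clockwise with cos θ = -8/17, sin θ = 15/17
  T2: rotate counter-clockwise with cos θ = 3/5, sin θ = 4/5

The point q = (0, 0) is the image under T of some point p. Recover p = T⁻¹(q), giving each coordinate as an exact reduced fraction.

T1 = [-8/17 -15/17 0; 15/17 -8/17 0; 0 0 1]
T2·T1 = [-84/85 -13/85 0; 13/85 -84/85 0; 0 0 1]
det M = 1; M⁻¹ = [-84/85 13/85 0; -13/85 -84/85 0; 0 0 1]
M⁻¹ · (0, 0)ᵀ = (0, 0)ᵀ

p = (0, 0)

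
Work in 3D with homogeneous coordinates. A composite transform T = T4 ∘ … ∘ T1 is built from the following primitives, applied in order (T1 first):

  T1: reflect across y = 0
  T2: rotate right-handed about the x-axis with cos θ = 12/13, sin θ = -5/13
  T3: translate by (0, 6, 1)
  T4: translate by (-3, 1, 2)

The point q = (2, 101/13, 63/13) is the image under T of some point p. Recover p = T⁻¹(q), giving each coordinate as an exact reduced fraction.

p = (5, 0, 2)

T1 = [1 0 0 0; 0 -1 0 0; 0 0 1 0; 0 0 0 1]
T2·T1 = [1 0 0 0; 0 -12/13 5/13 0; 0 5/13 12/13 0; 0 0 0 1]
T3·…·T1 = [1 0 0 0; 0 -12/13 5/13 6; 0 5/13 12/13 1; 0 0 0 1]
T4·…·T1 = [1 0 0 -3; 0 -12/13 5/13 7; 0 5/13 12/13 3; 0 0 0 1]
det M = -1; M⁻¹ = [1 0 0 3; 0 -12/13 5/13 69/13; 0 5/13 12/13 -71/13; 0 0 0 1]
M⁻¹ · (2, 101/13, 63/13)ᵀ = (5, 0, 2)ᵀ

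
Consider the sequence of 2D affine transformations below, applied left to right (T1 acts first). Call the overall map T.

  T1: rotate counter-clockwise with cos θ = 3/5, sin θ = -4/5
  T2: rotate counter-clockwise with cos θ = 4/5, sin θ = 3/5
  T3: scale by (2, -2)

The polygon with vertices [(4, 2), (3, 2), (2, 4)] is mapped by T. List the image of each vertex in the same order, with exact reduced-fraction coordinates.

T1 rotate counter-clockwise with cos θ = 3/5, sin θ = -4/5: (4, 2) → (4, -2); (3, 2) → (17/5, -6/5); (2, 4) → (22/5, 4/5)
T2 rotate counter-clockwise with cos θ = 4/5, sin θ = 3/5: (4, -2) → (22/5, 4/5); (17/5, -6/5) → (86/25, 27/25); (22/5, 4/5) → (76/25, 82/25)
T3 scale by (2, -2): (22/5, 4/5) → (44/5, -8/5); (86/25, 27/25) → (172/25, -54/25); (76/25, 82/25) → (152/25, -164/25)

image vertices: (44/5, -8/5), (172/25, -54/25), (152/25, -164/25)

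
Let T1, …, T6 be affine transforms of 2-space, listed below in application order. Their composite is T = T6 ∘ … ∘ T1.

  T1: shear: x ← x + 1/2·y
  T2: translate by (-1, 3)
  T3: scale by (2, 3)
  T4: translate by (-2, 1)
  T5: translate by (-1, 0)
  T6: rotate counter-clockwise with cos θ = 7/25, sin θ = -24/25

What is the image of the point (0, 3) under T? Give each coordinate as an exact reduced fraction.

T1 shear: x ← x + 1/2·y: (0, 3) → (3/2, 3)
T2 translate by (-1, 3): (3/2, 3) → (1/2, 6)
T3 scale by (2, 3): (1/2, 6) → (1, 18)
T4 translate by (-2, 1): (1, 18) → (-1, 19)
T5 translate by (-1, 0): (-1, 19) → (-2, 19)
T6 rotate counter-clockwise with cos θ = 7/25, sin θ = -24/25: (-2, 19) → (442/25, 181/25)

T(p) = (442/25, 181/25)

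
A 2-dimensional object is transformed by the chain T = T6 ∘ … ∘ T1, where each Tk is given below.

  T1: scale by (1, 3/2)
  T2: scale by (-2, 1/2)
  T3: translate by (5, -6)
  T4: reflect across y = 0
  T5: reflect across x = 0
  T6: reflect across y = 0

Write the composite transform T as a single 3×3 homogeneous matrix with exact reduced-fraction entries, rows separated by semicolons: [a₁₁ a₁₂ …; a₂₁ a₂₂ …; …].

T1 = [1 0 0; 0 3/2 0; 0 0 1]
T2·T1 = [-2 0 0; 0 3/4 0; 0 0 1]
T3·…·T1 = [-2 0 5; 0 3/4 -6; 0 0 1]
T4·…·T1 = [-2 0 5; 0 -3/4 6; 0 0 1]
T5·…·T1 = [2 0 -5; 0 -3/4 6; 0 0 1]
T6·…·T1 = [2 0 -5; 0 3/4 -6; 0 0 1]

T = [2 0 -5; 0 3/4 -6; 0 0 1]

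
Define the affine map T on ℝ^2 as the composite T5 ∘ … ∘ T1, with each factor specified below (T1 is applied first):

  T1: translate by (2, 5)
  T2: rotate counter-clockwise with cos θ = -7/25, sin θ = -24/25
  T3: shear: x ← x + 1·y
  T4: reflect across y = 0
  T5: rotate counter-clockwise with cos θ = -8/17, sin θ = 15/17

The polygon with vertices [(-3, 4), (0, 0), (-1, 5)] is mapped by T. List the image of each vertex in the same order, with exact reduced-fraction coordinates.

T1 translate by (2, 5): (-3, 4) → (-1, 9); (0, 0) → (2, 5); (-1, 5) → (1, 10)
T2 rotate counter-clockwise with cos θ = -7/25, sin θ = -24/25: (-1, 9) → (223/25, -39/25); (2, 5) → (106/25, -83/25); (1, 10) → (233/25, -94/25)
T3 shear: x ← x + 1·y: (223/25, -39/25) → (184/25, -39/25); (106/25, -83/25) → (23/25, -83/25); (233/25, -94/25) → (139/25, -94/25)
T4 reflect across y = 0: (184/25, -39/25) → (184/25, 39/25); (23/25, -83/25) → (23/25, 83/25); (139/25, -94/25) → (139/25, 94/25)
T5 rotate counter-clockwise with cos θ = -8/17, sin θ = 15/17: (184/25, 39/25) → (-121/25, 144/25); (23/25, 83/25) → (-1429/425, -319/425); (139/25, 94/25) → (-2522/425, 1333/425)

image vertices: (-121/25, 144/25), (-1429/425, -319/425), (-2522/425, 1333/425)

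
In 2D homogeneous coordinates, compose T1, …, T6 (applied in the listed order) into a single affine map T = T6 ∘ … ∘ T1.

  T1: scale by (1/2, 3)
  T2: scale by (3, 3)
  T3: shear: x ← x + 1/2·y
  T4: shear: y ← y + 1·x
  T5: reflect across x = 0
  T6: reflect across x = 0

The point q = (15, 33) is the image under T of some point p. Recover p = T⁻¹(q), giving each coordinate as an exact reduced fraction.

T1 = [1/2 0 0; 0 3 0; 0 0 1]
T2·T1 = [3/2 0 0; 0 9 0; 0 0 1]
T3·…·T1 = [3/2 9/2 0; 0 9 0; 0 0 1]
T4·…·T1 = [3/2 9/2 0; 3/2 27/2 0; 0 0 1]
T5·…·T1 = [-3/2 -9/2 0; 3/2 27/2 0; 0 0 1]
T6·…·T1 = [3/2 9/2 0; 3/2 27/2 0; 0 0 1]
det M = 27/2; M⁻¹ = [1 -1/3 0; -1/9 1/9 0; 0 0 1]
M⁻¹ · (15, 33)ᵀ = (4, 2)ᵀ

p = (4, 2)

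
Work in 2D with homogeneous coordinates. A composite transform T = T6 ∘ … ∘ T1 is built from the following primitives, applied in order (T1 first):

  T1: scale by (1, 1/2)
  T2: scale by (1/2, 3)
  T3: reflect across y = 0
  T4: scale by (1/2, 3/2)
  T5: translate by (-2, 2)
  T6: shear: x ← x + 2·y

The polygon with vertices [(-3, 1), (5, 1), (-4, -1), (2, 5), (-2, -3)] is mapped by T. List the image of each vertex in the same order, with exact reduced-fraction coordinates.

image vertices: (-13/4, -1/4), (-5/4, -1/4), (11/2, 17/4), (-20, -37/4), (15, 35/4)

T1 scale by (1, 1/2): (-3, 1) → (-3, 1/2); (5, 1) → (5, 1/2); (-4, -1) → (-4, -1/2); (2, 5) → (2, 5/2); (-2, -3) → (-2, -3/2)
T2 scale by (1/2, 3): (-3, 1/2) → (-3/2, 3/2); (5, 1/2) → (5/2, 3/2); (-4, -1/2) → (-2, -3/2); (2, 5/2) → (1, 15/2); (-2, -3/2) → (-1, -9/2)
T3 reflect across y = 0: (-3/2, 3/2) → (-3/2, -3/2); (5/2, 3/2) → (5/2, -3/2); (-2, -3/2) → (-2, 3/2); (1, 15/2) → (1, -15/2); (-1, -9/2) → (-1, 9/2)
T4 scale by (1/2, 3/2): (-3/2, -3/2) → (-3/4, -9/4); (5/2, -3/2) → (5/4, -9/4); (-2, 3/2) → (-1, 9/4); (1, -15/2) → (1/2, -45/4); (-1, 9/2) → (-1/2, 27/4)
T5 translate by (-2, 2): (-3/4, -9/4) → (-11/4, -1/4); (5/4, -9/4) → (-3/4, -1/4); (-1, 9/4) → (-3, 17/4); (1/2, -45/4) → (-3/2, -37/4); (-1/2, 27/4) → (-5/2, 35/4)
T6 shear: x ← x + 2·y: (-11/4, -1/4) → (-13/4, -1/4); (-3/4, -1/4) → (-5/4, -1/4); (-3, 17/4) → (11/2, 17/4); (-3/2, -37/4) → (-20, -37/4); (-5/2, 35/4) → (15, 35/4)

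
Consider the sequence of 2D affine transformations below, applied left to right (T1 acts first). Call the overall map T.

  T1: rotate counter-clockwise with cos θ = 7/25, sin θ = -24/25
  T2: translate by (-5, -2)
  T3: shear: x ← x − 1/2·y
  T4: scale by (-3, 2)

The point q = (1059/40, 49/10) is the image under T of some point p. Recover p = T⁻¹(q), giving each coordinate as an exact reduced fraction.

T1 = [7/25 24/25 0; -24/25 7/25 0; 0 0 1]
T2·T1 = [7/25 24/25 -5; -24/25 7/25 -2; 0 0 1]
T3·…·T1 = [19/25 41/50 -4; -24/25 7/25 -2; 0 0 1]
T4·…·T1 = [-57/25 -123/50 12; -48/25 14/25 -4; 0 0 1]
det M = -6; M⁻¹ = [-7/75 -41/100 -13/25; -8/25 19/50 134/25; 0 0 1]
M⁻¹ · (1059/40, 49/10)ᵀ = (-5, -5/4)ᵀ

p = (-5, -5/4)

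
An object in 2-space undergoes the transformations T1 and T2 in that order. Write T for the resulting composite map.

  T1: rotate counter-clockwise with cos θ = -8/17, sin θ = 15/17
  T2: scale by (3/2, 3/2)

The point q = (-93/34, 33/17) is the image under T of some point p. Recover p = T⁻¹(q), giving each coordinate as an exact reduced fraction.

T1 = [-8/17 -15/17 0; 15/17 -8/17 0; 0 0 1]
T2·T1 = [-12/17 -45/34 0; 45/34 -12/17 0; 0 0 1]
det M = 9/4; M⁻¹ = [-16/51 10/17 0; -10/17 -16/51 0; 0 0 1]
M⁻¹ · (-93/34, 33/17)ᵀ = (2, 1)ᵀ

p = (2, 1)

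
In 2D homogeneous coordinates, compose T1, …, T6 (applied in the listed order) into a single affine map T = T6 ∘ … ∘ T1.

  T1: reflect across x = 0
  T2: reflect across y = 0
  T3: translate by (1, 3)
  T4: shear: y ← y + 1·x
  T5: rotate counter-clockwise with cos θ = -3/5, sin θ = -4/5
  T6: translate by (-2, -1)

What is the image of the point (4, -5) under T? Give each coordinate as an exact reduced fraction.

T(p) = (19/5, -8/5)

T1 reflect across x = 0: (4, -5) → (-4, -5)
T2 reflect across y = 0: (-4, -5) → (-4, 5)
T3 translate by (1, 3): (-4, 5) → (-3, 8)
T4 shear: y ← y + 1·x: (-3, 8) → (-3, 5)
T5 rotate counter-clockwise with cos θ = -3/5, sin θ = -4/5: (-3, 5) → (29/5, -3/5)
T6 translate by (-2, -1): (29/5, -3/5) → (19/5, -8/5)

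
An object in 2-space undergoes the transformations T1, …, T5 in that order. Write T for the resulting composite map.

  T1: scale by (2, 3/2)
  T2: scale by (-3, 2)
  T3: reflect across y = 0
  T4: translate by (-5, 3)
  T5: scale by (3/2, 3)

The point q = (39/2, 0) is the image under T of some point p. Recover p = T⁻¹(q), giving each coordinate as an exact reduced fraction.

T1 = [2 0 0; 0 3/2 0; 0 0 1]
T2·T1 = [-6 0 0; 0 3 0; 0 0 1]
T3·…·T1 = [-6 0 0; 0 -3 0; 0 0 1]
T4·…·T1 = [-6 0 -5; 0 -3 3; 0 0 1]
T5·…·T1 = [-9 0 -15/2; 0 -9 9; 0 0 1]
det M = 81; M⁻¹ = [-1/9 0 -5/6; 0 -1/9 1; 0 0 1]
M⁻¹ · (39/2, 0)ᵀ = (-3, 1)ᵀ

p = (-3, 1)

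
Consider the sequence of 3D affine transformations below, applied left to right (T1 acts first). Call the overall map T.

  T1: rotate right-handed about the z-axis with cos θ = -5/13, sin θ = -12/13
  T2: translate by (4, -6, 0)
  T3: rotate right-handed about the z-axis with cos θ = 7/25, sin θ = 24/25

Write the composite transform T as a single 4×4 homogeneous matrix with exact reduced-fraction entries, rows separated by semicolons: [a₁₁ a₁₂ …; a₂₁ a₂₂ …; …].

T1 = [-5/13 12/13 0 0; -12/13 -5/13 0 0; 0 0 1 0; 0 0 0 1]
T2·T1 = [-5/13 12/13 0 4; -12/13 -5/13 0 -6; 0 0 1 0; 0 0 0 1]
T3·…·T1 = [253/325 204/325 0 172/25; -204/325 253/325 0 54/25; 0 0 1 0; 0 0 0 1]

T = [253/325 204/325 0 172/25; -204/325 253/325 0 54/25; 0 0 1 0; 0 0 0 1]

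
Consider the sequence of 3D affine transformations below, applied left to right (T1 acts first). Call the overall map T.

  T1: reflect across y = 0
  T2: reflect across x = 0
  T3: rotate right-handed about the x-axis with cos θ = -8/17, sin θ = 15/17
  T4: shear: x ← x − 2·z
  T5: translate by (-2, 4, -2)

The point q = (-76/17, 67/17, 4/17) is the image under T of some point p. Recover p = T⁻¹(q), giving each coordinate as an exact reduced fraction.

T1 = [1 0 0 0; 0 -1 0 0; 0 0 1 0; 0 0 0 1]
T2·T1 = [-1 0 0 0; 0 -1 0 0; 0 0 1 0; 0 0 0 1]
T3·…·T1 = [-1 0 0 0; 0 8/17 -15/17 0; 0 -15/17 -8/17 0; 0 0 0 1]
T4·…·T1 = [-1 30/17 16/17 0; 0 8/17 -15/17 0; 0 -15/17 -8/17 0; 0 0 0 1]
T5·…·T1 = [-1 30/17 16/17 -2; 0 8/17 -15/17 4; 0 -15/17 -8/17 -2; 0 0 0 1]
det M = 1; M⁻¹ = [-1 0 -2 -6; 0 8/17 -15/17 -62/17; 0 -15/17 -8/17 44/17; 0 0 0 1]
M⁻¹ · (-76/17, 67/17, 4/17)ᵀ = (-2, -2, -1)ᵀ

p = (-2, -2, -1)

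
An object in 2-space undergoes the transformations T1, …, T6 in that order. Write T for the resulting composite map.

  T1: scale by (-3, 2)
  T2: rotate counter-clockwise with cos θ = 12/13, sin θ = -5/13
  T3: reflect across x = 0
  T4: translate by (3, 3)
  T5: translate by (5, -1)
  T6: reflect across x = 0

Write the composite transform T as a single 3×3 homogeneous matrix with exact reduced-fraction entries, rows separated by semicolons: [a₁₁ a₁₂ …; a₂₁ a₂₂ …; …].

T1 = [-3 0 0; 0 2 0; 0 0 1]
T2·T1 = [-36/13 10/13 0; 15/13 24/13 0; 0 0 1]
T3·…·T1 = [36/13 -10/13 0; 15/13 24/13 0; 0 0 1]
T4·…·T1 = [36/13 -10/13 3; 15/13 24/13 3; 0 0 1]
T5·…·T1 = [36/13 -10/13 8; 15/13 24/13 2; 0 0 1]
T6·…·T1 = [-36/13 10/13 -8; 15/13 24/13 2; 0 0 1]

T = [-36/13 10/13 -8; 15/13 24/13 2; 0 0 1]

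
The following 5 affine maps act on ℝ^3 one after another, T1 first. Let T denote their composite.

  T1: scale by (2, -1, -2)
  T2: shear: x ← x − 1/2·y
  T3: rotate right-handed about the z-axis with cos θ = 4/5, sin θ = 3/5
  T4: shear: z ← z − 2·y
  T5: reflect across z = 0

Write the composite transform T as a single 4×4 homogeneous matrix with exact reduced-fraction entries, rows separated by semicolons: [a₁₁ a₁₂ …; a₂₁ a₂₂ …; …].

T = [8/5 1 0 0; 6/5 -1/2 0 0; 12/5 -1 2 0; 0 0 0 1]

T1 = [2 0 0 0; 0 -1 0 0; 0 0 -2 0; 0 0 0 1]
T2·T1 = [2 1/2 0 0; 0 -1 0 0; 0 0 -2 0; 0 0 0 1]
T3·…·T1 = [8/5 1 0 0; 6/5 -1/2 0 0; 0 0 -2 0; 0 0 0 1]
T4·…·T1 = [8/5 1 0 0; 6/5 -1/2 0 0; -12/5 1 -2 0; 0 0 0 1]
T5·…·T1 = [8/5 1 0 0; 6/5 -1/2 0 0; 12/5 -1 2 0; 0 0 0 1]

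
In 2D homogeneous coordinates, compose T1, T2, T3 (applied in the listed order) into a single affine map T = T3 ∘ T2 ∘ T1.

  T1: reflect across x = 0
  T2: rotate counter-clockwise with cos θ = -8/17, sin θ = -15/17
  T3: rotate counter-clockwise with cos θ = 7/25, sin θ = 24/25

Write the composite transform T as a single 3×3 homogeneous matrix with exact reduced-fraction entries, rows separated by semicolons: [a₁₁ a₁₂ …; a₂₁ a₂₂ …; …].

T1 = [-1 0 0; 0 1 0; 0 0 1]
T2·T1 = [8/17 15/17 0; 15/17 -8/17 0; 0 0 1]
T3·…·T1 = [-304/425 297/425 0; 297/425 304/425 0; 0 0 1]

T = [-304/425 297/425 0; 297/425 304/425 0; 0 0 1]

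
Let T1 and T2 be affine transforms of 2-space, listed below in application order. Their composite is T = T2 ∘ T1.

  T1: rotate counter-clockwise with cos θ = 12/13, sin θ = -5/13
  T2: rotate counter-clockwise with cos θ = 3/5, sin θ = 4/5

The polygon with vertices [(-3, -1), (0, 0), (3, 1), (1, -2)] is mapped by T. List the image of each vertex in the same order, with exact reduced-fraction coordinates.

T1 rotate counter-clockwise with cos θ = 12/13, sin θ = -5/13: (-3, -1) → (-41/13, 3/13); (0, 0) → (0, 0); (3, 1) → (41/13, -3/13); (1, -2) → (2/13, -29/13)
T2 rotate counter-clockwise with cos θ = 3/5, sin θ = 4/5: (-41/13, 3/13) → (-27/13, -31/13); (0, 0) → (0, 0); (41/13, -3/13) → (27/13, 31/13); (2/13, -29/13) → (122/65, -79/65)

image vertices: (-27/13, -31/13), (0, 0), (27/13, 31/13), (122/65, -79/65)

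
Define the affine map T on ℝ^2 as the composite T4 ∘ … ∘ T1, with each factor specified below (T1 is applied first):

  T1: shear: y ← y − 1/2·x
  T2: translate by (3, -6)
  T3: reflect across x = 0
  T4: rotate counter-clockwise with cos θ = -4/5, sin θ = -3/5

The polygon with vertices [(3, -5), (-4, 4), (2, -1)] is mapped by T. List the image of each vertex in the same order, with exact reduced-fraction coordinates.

T1 shear: y ← y − 1/2·x: (3, -5) → (3, -13/2); (-4, 4) → (-4, 6); (2, -1) → (2, -2)
T2 translate by (3, -6): (3, -13/2) → (6, -25/2); (-4, 6) → (-1, 0); (2, -2) → (5, -8)
T3 reflect across x = 0: (6, -25/2) → (-6, -25/2); (-1, 0) → (1, 0); (5, -8) → (-5, -8)
T4 rotate counter-clockwise with cos θ = -4/5, sin θ = -3/5: (-6, -25/2) → (-27/10, 68/5); (1, 0) → (-4/5, -3/5); (-5, -8) → (-4/5, 47/5)

image vertices: (-27/10, 68/5), (-4/5, -3/5), (-4/5, 47/5)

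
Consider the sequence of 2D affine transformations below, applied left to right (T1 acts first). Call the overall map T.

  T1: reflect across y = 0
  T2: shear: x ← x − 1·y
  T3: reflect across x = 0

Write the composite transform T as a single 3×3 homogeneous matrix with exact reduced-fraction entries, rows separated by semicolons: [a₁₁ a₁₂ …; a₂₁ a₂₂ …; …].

T = [-1 -1 0; 0 -1 0; 0 0 1]

T1 = [1 0 0; 0 -1 0; 0 0 1]
T2·T1 = [1 1 0; 0 -1 0; 0 0 1]
T3·…·T1 = [-1 -1 0; 0 -1 0; 0 0 1]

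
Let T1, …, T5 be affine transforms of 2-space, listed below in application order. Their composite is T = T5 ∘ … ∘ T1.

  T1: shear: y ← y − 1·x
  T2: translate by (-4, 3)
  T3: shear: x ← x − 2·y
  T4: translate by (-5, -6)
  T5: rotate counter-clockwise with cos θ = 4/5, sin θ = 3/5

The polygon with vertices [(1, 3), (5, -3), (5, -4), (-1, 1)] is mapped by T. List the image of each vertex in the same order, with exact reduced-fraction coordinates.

T1 shear: y ← y − 1·x: (1, 3) → (1, 2); (5, -3) → (5, -8); (5, -4) → (5, -9); (-1, 1) → (-1, 2)
T2 translate by (-4, 3): (1, 2) → (-3, 5); (5, -8) → (1, -5); (5, -9) → (1, -6); (-1, 2) → (-5, 5)
T3 shear: x ← x − 2·y: (-3, 5) → (-13, 5); (1, -5) → (11, -5); (1, -6) → (13, -6); (-5, 5) → (-15, 5)
T4 translate by (-5, -6): (-13, 5) → (-18, -1); (11, -5) → (6, -11); (13, -6) → (8, -12); (-15, 5) → (-20, -1)
T5 rotate counter-clockwise with cos θ = 4/5, sin θ = 3/5: (-18, -1) → (-69/5, -58/5); (6, -11) → (57/5, -26/5); (8, -12) → (68/5, -24/5); (-20, -1) → (-77/5, -64/5)

image vertices: (-69/5, -58/5), (57/5, -26/5), (68/5, -24/5), (-77/5, -64/5)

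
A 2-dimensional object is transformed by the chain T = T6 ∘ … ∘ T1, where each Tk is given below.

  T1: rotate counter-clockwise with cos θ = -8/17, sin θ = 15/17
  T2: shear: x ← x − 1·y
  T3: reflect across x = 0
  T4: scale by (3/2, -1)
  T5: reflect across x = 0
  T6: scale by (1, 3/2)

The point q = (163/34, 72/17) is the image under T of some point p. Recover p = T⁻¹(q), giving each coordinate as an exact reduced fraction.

T1 = [-8/17 -15/17 0; 15/17 -8/17 0; 0 0 1]
T2·T1 = [-23/17 -7/17 0; 15/17 -8/17 0; 0 0 1]
T3·…·T1 = [23/17 7/17 0; 15/17 -8/17 0; 0 0 1]
T4·…·T1 = [69/34 21/34 0; -15/17 8/17 0; 0 0 1]
T5·…·T1 = [-69/34 -21/34 0; -15/17 8/17 0; 0 0 1]
T6·…·T1 = [-69/34 -21/34 0; -45/34 12/17 0; 0 0 1]
det M = -9/4; M⁻¹ = [-16/51 -14/51 0; -10/17 46/51 0; 0 0 1]
M⁻¹ · (163/34, 72/17)ᵀ = (-8/3, 1)ᵀ

p = (-8/3, 1)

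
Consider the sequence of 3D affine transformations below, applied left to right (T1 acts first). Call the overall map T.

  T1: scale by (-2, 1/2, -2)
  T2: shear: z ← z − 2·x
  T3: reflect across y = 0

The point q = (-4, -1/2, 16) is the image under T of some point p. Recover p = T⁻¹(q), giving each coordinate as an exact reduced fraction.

p = (2, 1, -4)

T1 = [-2 0 0 0; 0 1/2 0 0; 0 0 -2 0; 0 0 0 1]
T2·T1 = [-2 0 0 0; 0 1/2 0 0; 4 0 -2 0; 0 0 0 1]
T3·…·T1 = [-2 0 0 0; 0 -1/2 0 0; 4 0 -2 0; 0 0 0 1]
det M = -2; M⁻¹ = [-1/2 0 0 0; 0 -2 0 0; -1 0 -1/2 0; 0 0 0 1]
M⁻¹ · (-4, -1/2, 16)ᵀ = (2, 1, -4)ᵀ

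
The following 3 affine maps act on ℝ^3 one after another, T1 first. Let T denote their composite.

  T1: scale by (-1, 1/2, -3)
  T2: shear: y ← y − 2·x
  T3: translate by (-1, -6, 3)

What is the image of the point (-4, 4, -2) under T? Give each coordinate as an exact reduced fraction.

T1 scale by (-1, 1/2, -3): (-4, 4, -2) → (4, 2, 6)
T2 shear: y ← y − 2·x: (4, 2, 6) → (4, -6, 6)
T3 translate by (-1, -6, 3): (4, -6, 6) → (3, -12, 9)

T(p) = (3, -12, 9)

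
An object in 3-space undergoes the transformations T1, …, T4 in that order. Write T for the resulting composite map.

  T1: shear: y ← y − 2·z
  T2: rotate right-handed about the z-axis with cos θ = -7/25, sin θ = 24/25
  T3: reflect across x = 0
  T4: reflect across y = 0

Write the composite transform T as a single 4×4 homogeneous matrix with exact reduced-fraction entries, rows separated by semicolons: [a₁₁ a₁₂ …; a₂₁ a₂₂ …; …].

T = [7/25 24/25 -48/25 0; -24/25 7/25 -14/25 0; 0 0 1 0; 0 0 0 1]

T1 = [1 0 0 0; 0 1 -2 0; 0 0 1 0; 0 0 0 1]
T2·T1 = [-7/25 -24/25 48/25 0; 24/25 -7/25 14/25 0; 0 0 1 0; 0 0 0 1]
T3·…·T1 = [7/25 24/25 -48/25 0; 24/25 -7/25 14/25 0; 0 0 1 0; 0 0 0 1]
T4·…·T1 = [7/25 24/25 -48/25 0; -24/25 7/25 -14/25 0; 0 0 1 0; 0 0 0 1]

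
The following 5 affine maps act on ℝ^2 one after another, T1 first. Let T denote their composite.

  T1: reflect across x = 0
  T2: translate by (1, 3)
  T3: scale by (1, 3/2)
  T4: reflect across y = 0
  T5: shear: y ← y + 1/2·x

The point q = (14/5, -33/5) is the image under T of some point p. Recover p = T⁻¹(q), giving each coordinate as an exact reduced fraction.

T1 = [-1 0 0; 0 1 0; 0 0 1]
T2·T1 = [-1 0 1; 0 1 3; 0 0 1]
T3·…·T1 = [-1 0 1; 0 3/2 9/2; 0 0 1]
T4·…·T1 = [-1 0 1; 0 -3/2 -9/2; 0 0 1]
T5·…·T1 = [-1 0 1; -1/2 -3/2 -4; 0 0 1]
det M = 3/2; M⁻¹ = [-1 0 1; 1/3 -2/3 -3; 0 0 1]
M⁻¹ · (14/5, -33/5)ᵀ = (-9/5, 7/3)ᵀ

p = (-9/5, 7/3)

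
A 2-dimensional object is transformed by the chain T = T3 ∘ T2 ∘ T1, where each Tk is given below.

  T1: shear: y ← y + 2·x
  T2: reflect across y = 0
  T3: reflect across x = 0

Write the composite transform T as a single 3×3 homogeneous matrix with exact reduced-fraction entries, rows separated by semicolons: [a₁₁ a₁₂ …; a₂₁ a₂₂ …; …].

T = [-1 0 0; -2 -1 0; 0 0 1]

T1 = [1 0 0; 2 1 0; 0 0 1]
T2·T1 = [1 0 0; -2 -1 0; 0 0 1]
T3·…·T1 = [-1 0 0; -2 -1 0; 0 0 1]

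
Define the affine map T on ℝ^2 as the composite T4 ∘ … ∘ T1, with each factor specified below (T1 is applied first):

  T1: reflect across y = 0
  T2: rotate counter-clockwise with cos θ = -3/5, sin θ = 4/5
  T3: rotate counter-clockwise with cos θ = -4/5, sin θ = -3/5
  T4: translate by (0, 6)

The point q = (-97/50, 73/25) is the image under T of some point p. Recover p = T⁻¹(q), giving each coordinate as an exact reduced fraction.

p = (-1, 7/2)

T1 = [1 0 0; 0 -1 0; 0 0 1]
T2·T1 = [-3/5 4/5 0; 4/5 3/5 0; 0 0 1]
T3·…·T1 = [24/25 -7/25 0; -7/25 -24/25 0; 0 0 1]
T4·…·T1 = [24/25 -7/25 0; -7/25 -24/25 6; 0 0 1]
det M = -1; M⁻¹ = [24/25 -7/25 42/25; -7/25 -24/25 144/25; 0 0 1]
M⁻¹ · (-97/50, 73/25)ᵀ = (-1, 7/2)ᵀ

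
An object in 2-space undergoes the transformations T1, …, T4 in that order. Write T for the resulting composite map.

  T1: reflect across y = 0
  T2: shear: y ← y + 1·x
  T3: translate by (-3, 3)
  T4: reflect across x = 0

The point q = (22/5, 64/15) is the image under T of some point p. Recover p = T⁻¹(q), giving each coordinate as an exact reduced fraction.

p = (-7/5, -8/3)

T1 = [1 0 0; 0 -1 0; 0 0 1]
T2·T1 = [1 0 0; 1 -1 0; 0 0 1]
T3·…·T1 = [1 0 -3; 1 -1 3; 0 0 1]
T4·…·T1 = [-1 0 3; 1 -1 3; 0 0 1]
det M = 1; M⁻¹ = [-1 0 3; -1 -1 6; 0 0 1]
M⁻¹ · (22/5, 64/15)ᵀ = (-7/5, -8/3)ᵀ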